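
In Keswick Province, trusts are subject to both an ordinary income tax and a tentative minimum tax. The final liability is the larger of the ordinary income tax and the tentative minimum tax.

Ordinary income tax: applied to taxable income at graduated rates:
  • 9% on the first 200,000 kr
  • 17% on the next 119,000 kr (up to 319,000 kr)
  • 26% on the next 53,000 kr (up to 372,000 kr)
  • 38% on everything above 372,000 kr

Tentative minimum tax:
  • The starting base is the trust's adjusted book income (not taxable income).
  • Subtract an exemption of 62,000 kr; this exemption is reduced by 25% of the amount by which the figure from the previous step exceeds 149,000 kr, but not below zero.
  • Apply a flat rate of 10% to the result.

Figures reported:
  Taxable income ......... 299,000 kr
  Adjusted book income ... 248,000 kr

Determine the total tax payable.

Tentative minimum tax:
  Base (adjusted book income): 248,000 kr
  Exemption: 62,000 kr − 25% × (248,000 kr − 149,000 kr) = 62,000 kr − 24,750 kr = 37,250 kr
  Base: 248,000 kr − 37,250 kr = 210,750 kr
  210,750 kr × 10% = 21,075 kr

Ordinary income tax:
  200,000 kr × 9% = 18,000 kr
  99,000 kr × 17% = 16,830 kr
  → 34,830 kr

34,830 kr > 21,075 kr, so the ordinary income tax governs.

34,830 kr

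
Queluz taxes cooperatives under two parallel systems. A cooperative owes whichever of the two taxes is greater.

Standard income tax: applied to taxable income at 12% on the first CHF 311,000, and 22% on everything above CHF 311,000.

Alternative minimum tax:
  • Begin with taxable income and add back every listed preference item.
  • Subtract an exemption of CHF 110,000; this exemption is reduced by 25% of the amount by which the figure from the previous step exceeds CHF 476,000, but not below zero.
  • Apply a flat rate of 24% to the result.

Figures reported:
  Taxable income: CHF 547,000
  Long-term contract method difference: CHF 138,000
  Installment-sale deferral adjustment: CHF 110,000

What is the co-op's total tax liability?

CHF 183,540

Alternative minimum tax:
  Adjusted income: CHF 547,000 + CHF 138,000 + CHF 110,000 = CHF 795,000
  Exemption: CHF 110,000 − 25% × (CHF 795,000 − CHF 476,000) = CHF 110,000 − CHF 79,750 = CHF 30,250
  Base: CHF 795,000 − CHF 30,250 = CHF 764,750
  CHF 764,750 × 24% = CHF 183,540

Standard income tax:
  CHF 311,000 × 12% = CHF 37,320
  CHF 236,000 × 22% = CHF 51,920
  → CHF 89,240

CHF 183,540 > CHF 89,240, so the alternative minimum tax is the binding amount.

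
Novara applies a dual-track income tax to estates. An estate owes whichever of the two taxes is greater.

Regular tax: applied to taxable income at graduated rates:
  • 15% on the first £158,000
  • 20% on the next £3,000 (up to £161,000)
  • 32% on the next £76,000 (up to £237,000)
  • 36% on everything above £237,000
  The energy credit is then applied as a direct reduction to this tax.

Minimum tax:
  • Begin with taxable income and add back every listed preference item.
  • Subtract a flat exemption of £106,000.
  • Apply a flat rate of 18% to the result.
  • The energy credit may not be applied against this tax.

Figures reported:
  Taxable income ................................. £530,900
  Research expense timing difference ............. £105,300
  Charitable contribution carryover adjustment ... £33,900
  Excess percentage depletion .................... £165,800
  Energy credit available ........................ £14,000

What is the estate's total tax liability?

£140,424

Regular tax:
  £158,000 × 15% = £23,700
  £3,000 × 20% = £600
  £76,000 × 32% = £24,320
  £293,900 × 36% = £105,804
  → £154,424
  Less energy credit £14,000 → £140,424

Minimum tax:
  Adjusted income: £530,900 + £105,300 + £33,900 + £165,800 = £835,900
  Less exemption £106,000 → base £729,900
  £729,900 × 18% = £131,382

£140,424 > £131,382, so the regular tax governs.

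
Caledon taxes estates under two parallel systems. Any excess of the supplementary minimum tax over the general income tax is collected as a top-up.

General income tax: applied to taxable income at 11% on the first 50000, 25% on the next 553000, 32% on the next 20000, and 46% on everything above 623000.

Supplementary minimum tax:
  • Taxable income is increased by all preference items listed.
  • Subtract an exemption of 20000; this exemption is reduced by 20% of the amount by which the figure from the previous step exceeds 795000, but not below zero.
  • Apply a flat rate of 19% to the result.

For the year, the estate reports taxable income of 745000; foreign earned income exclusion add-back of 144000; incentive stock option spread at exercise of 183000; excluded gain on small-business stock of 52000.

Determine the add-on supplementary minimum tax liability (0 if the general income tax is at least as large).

Supplementary minimum tax:
  Adjusted income: 745000 + 144000 + 183000 + 52000 = 1124000
  Exemption: 20% × (1124000 − 795000) = 65800 ≥ 20000, so the exemption is fully phased out
  Base: 1124000 − 0 = 1124000
  1124000 × 19% = 213560

General income tax:
  50000 × 11% = 5500
  553000 × 25% = 138250
  20000 × 32% = 6400
  122000 × 46% = 56120
  → 206270

Excess of supplementary minimum tax over general income tax: 213560 − 206270 = 7290.

7290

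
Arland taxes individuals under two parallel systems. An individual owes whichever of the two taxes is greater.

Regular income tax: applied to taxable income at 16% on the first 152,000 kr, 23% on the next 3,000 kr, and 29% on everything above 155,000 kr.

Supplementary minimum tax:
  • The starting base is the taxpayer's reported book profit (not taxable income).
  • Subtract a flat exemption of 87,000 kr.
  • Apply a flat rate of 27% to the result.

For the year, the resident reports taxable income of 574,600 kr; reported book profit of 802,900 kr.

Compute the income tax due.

193,293 kr

Supplementary minimum tax:
  Base (reported book profit): 802,900 kr
  Less exemption 87,000 kr → base 715,900 kr
  715,900 kr × 27% = 193,293 kr

Regular income tax:
  152,000 kr × 16% = 24,320 kr
  3,000 kr × 23% = 690 kr
  419,600 kr × 29% = 121,684 kr
  → 146,694 kr

193,293 kr > 146,694 kr, so the supplementary minimum tax is the binding amount.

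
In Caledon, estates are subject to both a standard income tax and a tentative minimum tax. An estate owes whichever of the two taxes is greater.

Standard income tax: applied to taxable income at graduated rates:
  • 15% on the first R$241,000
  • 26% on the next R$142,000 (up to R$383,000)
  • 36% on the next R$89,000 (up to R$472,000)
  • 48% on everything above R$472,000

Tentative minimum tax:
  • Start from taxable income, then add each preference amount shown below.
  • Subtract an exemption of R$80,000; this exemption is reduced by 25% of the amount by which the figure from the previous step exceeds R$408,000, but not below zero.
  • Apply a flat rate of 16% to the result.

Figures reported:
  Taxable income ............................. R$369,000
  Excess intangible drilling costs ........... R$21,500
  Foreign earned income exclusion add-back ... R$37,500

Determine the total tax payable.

R$69,430

Tentative minimum tax:
  Adjusted income: R$369,000 + R$21,500 + R$37,500 = R$428,000
  Exemption: R$80,000 − 25% × (R$428,000 − R$408,000) = R$80,000 − R$5,000 = R$75,000
  Base: R$428,000 − R$75,000 = R$353,000
  R$353,000 × 16% = R$56,480

Standard income tax:
  R$241,000 × 15% = R$36,150
  R$128,000 × 26% = R$33,280
  → R$69,430

R$69,430 > R$56,480, so the standard income tax governs.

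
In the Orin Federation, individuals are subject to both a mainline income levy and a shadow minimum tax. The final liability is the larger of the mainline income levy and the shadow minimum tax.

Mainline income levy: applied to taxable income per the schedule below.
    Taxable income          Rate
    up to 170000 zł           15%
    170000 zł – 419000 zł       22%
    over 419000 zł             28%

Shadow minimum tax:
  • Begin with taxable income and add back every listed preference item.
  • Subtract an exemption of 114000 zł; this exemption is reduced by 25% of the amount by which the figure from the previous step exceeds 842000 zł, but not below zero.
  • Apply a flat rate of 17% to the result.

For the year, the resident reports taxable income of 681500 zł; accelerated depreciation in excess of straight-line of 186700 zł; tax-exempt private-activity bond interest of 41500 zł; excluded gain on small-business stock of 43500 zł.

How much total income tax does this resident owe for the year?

Shadow minimum tax:
  Adjusted income: 681500 zł + 186700 zł + 41500 zł + 43500 zł = 953200 zł
  Exemption: 114000 zł − 25% × (953200 zł − 842000 zł) = 114000 zł − 27800 zł = 86200 zł
  Base: 953200 zł − 86200 zł = 867000 zł
  867000 zł × 17% = 147390 zł

Mainline income levy:
  170000 zł × 15% = 25500 zł
  249000 zł × 22% = 54780 zł
  262500 zł × 28% = 73500 zł
  → 153780 zł

153780 zł > 147390 zł, so the mainline income levy governs.

153780 zł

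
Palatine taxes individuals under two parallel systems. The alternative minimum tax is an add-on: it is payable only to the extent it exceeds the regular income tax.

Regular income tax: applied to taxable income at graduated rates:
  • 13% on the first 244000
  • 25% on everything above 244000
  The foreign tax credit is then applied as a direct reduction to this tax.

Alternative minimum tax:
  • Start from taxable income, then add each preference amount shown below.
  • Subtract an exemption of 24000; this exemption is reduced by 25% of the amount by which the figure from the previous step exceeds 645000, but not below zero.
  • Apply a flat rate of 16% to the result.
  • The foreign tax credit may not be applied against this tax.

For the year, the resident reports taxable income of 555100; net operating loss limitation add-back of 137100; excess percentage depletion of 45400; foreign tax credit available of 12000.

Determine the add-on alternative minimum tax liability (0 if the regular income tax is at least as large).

20385

Regular income tax:
  244000 × 13% = 31720
  311100 × 25% = 77775
  → 109495
  Less foreign tax credit 12000 → 97495

Alternative minimum tax:
  Adjusted income: 555100 + 137100 + 45400 = 737600
  Exemption: 24000 − 25% × (737600 − 645000) = 24000 − 23150 = 850
  Base: 737600 − 850 = 736750
  736750 × 16% = 117880

Excess of alternative minimum tax over regular income tax: 117880 − 97495 = 20385.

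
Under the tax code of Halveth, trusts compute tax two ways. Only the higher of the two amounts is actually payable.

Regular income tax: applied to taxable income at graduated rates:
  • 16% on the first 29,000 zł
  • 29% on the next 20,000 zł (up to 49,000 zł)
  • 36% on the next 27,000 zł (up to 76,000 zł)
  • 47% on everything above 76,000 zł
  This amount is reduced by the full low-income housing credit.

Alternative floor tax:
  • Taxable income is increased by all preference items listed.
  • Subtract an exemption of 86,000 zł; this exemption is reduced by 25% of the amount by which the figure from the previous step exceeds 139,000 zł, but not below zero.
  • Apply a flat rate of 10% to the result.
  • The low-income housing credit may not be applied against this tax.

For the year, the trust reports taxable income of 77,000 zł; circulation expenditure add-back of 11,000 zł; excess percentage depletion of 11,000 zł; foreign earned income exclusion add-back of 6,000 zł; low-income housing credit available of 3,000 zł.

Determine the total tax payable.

Alternative floor tax:
  Adjusted income: 77,000 zł + 11,000 zł + 11,000 zł + 6,000 zł = 105,000 zł
  Exemption: 105,000 zł ≤ 139,000 zł, so full 86,000 zł applies
  Base: 105,000 zł − 86,000 zł = 19,000 zł
  19,000 zł × 10% = 1,900 zł

Regular income tax:
  29,000 zł × 16% = 4,640 zł
  20,000 zł × 29% = 5,800 zł
  27,000 zł × 36% = 9,720 zł
  1,000 zł × 47% = 470 zł
  → 20,630 zł
  Less low-income housing credit 3,000 zł → 17,630 zł

17,630 zł > 1,900 zł, so the regular income tax governs.

17,630 zł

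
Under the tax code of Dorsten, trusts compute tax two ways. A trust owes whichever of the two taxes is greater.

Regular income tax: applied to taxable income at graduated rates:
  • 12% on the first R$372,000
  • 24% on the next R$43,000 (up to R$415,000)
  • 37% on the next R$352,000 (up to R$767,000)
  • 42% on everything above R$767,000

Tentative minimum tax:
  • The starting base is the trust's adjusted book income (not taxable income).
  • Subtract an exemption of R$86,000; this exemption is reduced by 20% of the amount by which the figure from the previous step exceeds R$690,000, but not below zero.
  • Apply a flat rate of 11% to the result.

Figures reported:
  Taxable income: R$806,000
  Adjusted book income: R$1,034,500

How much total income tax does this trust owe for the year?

R$201,580

Regular income tax:
  R$372,000 × 12% = R$44,640
  R$43,000 × 24% = R$10,320
  R$352,000 × 37% = R$130,240
  R$39,000 × 42% = R$16,380
  → R$201,580

Tentative minimum tax:
  Base (adjusted book income): R$1,034,500
  Exemption: R$86,000 − 20% × (R$1,034,500 − R$690,000) = R$86,000 − R$68,900 = R$17,100
  Base: R$1,034,500 − R$17,100 = R$1,017,400
  R$1,017,400 × 11% = R$111,914

R$201,580 > R$111,914, so the regular income tax governs.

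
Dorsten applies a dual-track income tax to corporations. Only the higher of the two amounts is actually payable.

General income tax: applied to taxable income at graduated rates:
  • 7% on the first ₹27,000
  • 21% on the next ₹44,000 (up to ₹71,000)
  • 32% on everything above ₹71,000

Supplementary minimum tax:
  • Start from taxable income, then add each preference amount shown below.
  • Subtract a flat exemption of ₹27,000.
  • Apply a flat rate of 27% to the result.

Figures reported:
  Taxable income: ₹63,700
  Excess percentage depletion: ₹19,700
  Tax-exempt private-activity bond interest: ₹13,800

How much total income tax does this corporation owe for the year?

₹18,954

General income tax:
  ₹27,000 × 7% = ₹1,890
  ₹36,700 × 21% = ₹7,707
  → ₹9,597

Supplementary minimum tax:
  Adjusted income: ₹63,700 + ₹19,700 + ₹13,800 = ₹97,200
  Less exemption ₹27,000 → base ₹70,200
  ₹70,200 × 27% = ₹18,954

₹18,954 > ₹9,597, so the supplementary minimum tax is the binding amount.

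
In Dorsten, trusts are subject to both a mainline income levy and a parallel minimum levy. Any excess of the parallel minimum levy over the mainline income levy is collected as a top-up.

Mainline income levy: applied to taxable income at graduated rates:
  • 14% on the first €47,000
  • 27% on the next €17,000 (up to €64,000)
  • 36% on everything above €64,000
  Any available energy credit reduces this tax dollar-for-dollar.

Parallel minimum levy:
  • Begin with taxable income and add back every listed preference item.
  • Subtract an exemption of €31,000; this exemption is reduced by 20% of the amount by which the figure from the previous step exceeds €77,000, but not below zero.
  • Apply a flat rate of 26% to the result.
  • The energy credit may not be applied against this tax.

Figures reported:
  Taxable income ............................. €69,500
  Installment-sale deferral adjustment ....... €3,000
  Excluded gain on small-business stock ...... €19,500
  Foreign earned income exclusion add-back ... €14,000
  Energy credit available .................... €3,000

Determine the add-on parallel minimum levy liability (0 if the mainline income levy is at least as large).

Mainline income levy:
  €47,000 × 14% = €6,580
  €17,000 × 27% = €4,590
  €5,500 × 36% = €1,980
  → €13,150
  Less energy credit €3,000 → €10,150

Parallel minimum levy:
  Adjusted income: €69,500 + €3,000 + €19,500 + €14,000 = €106,000
  Exemption: €31,000 − 20% × (€106,000 − €77,000) = €31,000 − €5,800 = €25,200
  Base: €106,000 − €25,200 = €80,800
  €80,800 × 26% = €21,008

Excess of parallel minimum levy over mainline income levy: €21,008 − €10,150 = €10,858.

€10,858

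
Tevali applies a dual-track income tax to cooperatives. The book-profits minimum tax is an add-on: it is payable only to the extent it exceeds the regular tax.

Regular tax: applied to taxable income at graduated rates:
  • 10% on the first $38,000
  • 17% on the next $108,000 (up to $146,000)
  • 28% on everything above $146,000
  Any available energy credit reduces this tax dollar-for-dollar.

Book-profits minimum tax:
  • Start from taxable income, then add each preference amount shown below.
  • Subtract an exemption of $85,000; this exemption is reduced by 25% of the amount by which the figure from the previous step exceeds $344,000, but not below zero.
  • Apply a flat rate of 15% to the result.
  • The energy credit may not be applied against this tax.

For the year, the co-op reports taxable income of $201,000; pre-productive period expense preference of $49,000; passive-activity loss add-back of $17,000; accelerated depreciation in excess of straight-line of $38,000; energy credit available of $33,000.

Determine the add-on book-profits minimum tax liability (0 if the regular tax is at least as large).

$28,440

Regular tax:
  $38,000 × 10% = $3,800
  $108,000 × 17% = $18,360
  $55,000 × 28% = $15,400
  → $37,560
  Less energy credit $33,000 → $4,560

Book-profits minimum tax:
  Adjusted income: $201,000 + $49,000 + $17,000 + $38,000 = $305,000
  Exemption: $305,000 ≤ $344,000, so full $85,000 applies
  Base: $305,000 − $85,000 = $220,000
  $220,000 × 15% = $33,000

Excess of book-profits minimum tax over regular tax: $33,000 − $4,560 = $28,440.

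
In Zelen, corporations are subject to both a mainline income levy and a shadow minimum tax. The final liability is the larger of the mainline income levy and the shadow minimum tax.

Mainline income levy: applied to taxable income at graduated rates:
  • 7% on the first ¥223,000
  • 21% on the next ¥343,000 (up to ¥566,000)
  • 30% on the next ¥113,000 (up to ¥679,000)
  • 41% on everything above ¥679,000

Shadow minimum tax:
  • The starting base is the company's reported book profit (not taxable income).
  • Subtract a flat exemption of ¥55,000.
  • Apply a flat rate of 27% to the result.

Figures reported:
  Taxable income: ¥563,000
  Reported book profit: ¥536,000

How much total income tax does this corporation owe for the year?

¥129,870

Mainline income levy:
  ¥223,000 × 7% = ¥15,610
  ¥340,000 × 21% = ¥71,400
  → ¥87,010

Shadow minimum tax:
  Base (reported book profit): ¥536,000
  Less exemption ¥55,000 → base ¥481,000
  ¥481,000 × 27% = ¥129,870

¥129,870 > ¥87,010, so the shadow minimum tax is the binding amount.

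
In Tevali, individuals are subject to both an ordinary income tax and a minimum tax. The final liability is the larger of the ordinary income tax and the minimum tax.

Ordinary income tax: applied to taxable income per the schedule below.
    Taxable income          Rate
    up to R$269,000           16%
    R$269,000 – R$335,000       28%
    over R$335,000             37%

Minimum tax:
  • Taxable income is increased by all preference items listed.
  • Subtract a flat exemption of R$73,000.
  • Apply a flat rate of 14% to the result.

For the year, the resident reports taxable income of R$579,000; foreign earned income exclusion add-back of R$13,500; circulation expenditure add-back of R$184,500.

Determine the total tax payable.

Ordinary income tax:
  R$269,000 × 16% = R$43,040
  R$66,000 × 28% = R$18,480
  R$244,000 × 37% = R$90,280
  → R$151,800

Minimum tax:
  Adjusted income: R$579,000 + R$13,500 + R$184,500 = R$777,000
  Less exemption R$73,000 → base R$704,000
  R$704,000 × 14% = R$98,560

R$151,800 > R$98,560, so the ordinary income tax governs.

R$151,800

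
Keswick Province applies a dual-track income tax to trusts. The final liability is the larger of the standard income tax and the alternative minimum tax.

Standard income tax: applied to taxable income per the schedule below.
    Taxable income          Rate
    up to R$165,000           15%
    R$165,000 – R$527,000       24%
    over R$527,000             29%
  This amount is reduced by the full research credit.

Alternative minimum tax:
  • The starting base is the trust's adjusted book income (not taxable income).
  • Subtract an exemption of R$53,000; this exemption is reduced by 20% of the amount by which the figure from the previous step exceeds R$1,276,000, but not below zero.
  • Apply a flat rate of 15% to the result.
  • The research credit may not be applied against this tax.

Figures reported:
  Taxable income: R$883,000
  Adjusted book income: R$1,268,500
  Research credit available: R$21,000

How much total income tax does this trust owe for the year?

Alternative minimum tax:
  Base (adjusted book income): R$1,268,500
  Exemption: R$1,268,500 ≤ R$1,276,000, so full R$53,000 applies
  Base: R$1,268,500 − R$53,000 = R$1,215,500
  R$1,215,500 × 15% = R$182,325

Standard income tax:
  R$165,000 × 15% = R$24,750
  R$362,000 × 24% = R$86,880
  R$356,000 × 29% = R$103,240
  → R$214,870
  Less research credit R$21,000 → R$193,870

R$193,870 > R$182,325, so the standard income tax governs.

R$193,870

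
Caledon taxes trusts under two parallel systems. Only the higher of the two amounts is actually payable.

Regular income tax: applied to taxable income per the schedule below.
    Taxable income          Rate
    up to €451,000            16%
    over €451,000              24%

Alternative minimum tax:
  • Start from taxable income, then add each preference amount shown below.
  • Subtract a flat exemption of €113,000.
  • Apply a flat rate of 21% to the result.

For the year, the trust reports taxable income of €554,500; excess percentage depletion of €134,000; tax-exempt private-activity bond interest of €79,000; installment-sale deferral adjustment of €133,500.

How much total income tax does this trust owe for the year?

€165,480

Alternative minimum tax:
  Adjusted income: €554,500 + €134,000 + €79,000 + €133,500 = €901,000
  Less exemption €113,000 → base €788,000
  €788,000 × 21% = €165,480

Regular income tax:
  €451,000 × 16% = €72,160
  €103,500 × 24% = €24,840
  → €97,000

€165,480 > €97,000, so the alternative minimum tax is the binding amount.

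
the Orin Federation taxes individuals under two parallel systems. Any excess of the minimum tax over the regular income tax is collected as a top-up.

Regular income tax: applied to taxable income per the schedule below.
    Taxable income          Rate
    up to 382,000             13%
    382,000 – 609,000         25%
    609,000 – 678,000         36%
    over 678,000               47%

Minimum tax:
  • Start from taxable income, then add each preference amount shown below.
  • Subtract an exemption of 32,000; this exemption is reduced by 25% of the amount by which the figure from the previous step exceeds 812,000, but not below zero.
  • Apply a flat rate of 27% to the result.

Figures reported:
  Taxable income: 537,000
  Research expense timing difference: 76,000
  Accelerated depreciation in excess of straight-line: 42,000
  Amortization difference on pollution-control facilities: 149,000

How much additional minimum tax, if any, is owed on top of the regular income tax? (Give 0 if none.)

120,030

Minimum tax:
  Adjusted income: 537,000 + 76,000 + 42,000 + 149,000 = 804,000
  Exemption: 804,000 ≤ 812,000, so full 32,000 applies
  Base: 804,000 − 32,000 = 772,000
  772,000 × 27% = 208,440

Regular income tax:
  382,000 × 13% = 49,660
  155,000 × 25% = 38,750
  → 88,410

Excess of minimum tax over regular income tax: 208,440 − 88,410 = 120,030.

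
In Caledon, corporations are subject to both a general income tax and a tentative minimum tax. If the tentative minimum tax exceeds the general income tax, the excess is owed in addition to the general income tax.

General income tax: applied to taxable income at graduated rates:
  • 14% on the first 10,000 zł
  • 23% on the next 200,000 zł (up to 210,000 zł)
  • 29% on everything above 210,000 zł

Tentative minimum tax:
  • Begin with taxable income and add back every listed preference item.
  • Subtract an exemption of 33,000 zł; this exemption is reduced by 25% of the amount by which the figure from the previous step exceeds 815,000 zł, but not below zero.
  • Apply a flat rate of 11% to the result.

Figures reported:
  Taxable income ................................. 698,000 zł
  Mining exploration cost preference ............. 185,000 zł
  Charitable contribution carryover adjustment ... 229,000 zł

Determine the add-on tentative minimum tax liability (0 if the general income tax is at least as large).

General income tax:
  10,000 zł × 14% = 1,400 zł
  200,000 zł × 23% = 46,000 zł
  488,000 zł × 29% = 141,520 zł
  → 188,920 zł

Tentative minimum tax:
  Adjusted income: 698,000 zł + 185,000 zł + 229,000 zł = 1,112,000 zł
  Exemption: 25% × (1,112,000 zł − 815,000 zł) = 74,250 zł ≥ 33,000 zł, so the exemption is fully phased out
  Base: 1,112,000 zł − 0 zł = 1,112,000 zł
  1,112,000 zł × 11% = 122,320 zł

122,320 zł ≤ 188,920 zł, so no add-on is due.

0 zł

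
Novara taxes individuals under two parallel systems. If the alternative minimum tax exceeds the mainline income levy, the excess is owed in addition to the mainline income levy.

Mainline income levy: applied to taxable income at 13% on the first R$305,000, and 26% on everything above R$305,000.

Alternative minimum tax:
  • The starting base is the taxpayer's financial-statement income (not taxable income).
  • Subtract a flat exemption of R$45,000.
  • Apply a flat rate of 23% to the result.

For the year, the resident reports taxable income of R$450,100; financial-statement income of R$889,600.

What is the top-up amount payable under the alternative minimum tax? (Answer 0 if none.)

Alternative minimum tax:
  Base (financial-statement income): R$889,600
  Less exemption R$45,000 → base R$844,600
  R$844,600 × 23% = R$194,258

Mainline income levy:
  R$305,000 × 13% = R$39,650
  R$145,100 × 26% = R$37,726
  → R$77,376

Excess of alternative minimum tax over mainline income levy: R$194,258 − R$77,376 = R$116,882.

R$116,882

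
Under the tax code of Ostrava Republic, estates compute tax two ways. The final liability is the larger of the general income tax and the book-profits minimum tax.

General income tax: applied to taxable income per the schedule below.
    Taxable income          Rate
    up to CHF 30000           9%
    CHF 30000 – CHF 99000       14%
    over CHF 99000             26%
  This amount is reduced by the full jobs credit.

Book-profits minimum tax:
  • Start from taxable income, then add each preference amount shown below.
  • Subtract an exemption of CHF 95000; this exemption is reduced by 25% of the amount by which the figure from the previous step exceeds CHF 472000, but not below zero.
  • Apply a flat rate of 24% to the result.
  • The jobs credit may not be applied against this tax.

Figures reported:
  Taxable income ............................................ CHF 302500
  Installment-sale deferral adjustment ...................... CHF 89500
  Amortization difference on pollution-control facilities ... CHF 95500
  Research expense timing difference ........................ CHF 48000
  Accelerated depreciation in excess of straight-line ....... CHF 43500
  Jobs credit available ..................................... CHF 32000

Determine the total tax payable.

General income tax:
  CHF 30000 × 9% = CHF 2700
  CHF 69000 × 14% = CHF 9660
  CHF 203500 × 26% = CHF 52910
  → CHF 65270
  Less jobs credit CHF 32000 → CHF 33270

Book-profits minimum tax:
  Adjusted income: CHF 302500 + CHF 89500 + CHF 95500 + CHF 48000 + CHF 43500 = CHF 579000
  Exemption: CHF 95000 − 25% × (CHF 579000 − CHF 472000) = CHF 95000 − CHF 26750 = CHF 68250
  Base: CHF 579000 − CHF 68250 = CHF 510750
  CHF 510750 × 24% = CHF 122580

CHF 122580 > CHF 33270, so the book-profits minimum tax is the binding amount.

CHF 122580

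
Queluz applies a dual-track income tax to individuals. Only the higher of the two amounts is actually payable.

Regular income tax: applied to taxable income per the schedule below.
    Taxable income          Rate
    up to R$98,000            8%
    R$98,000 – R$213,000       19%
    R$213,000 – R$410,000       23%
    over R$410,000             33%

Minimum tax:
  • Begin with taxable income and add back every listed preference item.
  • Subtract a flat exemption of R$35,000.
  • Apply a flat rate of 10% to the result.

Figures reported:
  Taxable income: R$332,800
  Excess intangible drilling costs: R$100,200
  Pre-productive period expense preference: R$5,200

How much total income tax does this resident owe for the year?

Minimum tax:
  Adjusted income: R$332,800 + R$100,200 + R$5,200 = R$438,200
  Less exemption R$35,000 → base R$403,200
  R$403,200 × 10% = R$40,320

Regular income tax:
  R$98,000 × 8% = R$7,840
  R$115,000 × 19% = R$21,850
  R$119,800 × 23% = R$27,554
  → R$57,244

R$57,244 > R$40,320, so the regular income tax governs.

R$57,244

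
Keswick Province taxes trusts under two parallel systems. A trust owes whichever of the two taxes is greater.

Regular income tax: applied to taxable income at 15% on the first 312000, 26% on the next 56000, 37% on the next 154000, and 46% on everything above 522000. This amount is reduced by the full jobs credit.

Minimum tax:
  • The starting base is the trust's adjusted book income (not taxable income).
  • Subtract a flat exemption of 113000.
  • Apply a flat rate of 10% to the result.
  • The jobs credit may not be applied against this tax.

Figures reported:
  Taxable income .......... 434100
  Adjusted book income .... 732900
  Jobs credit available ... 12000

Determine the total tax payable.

73817

Minimum tax:
  Base (adjusted book income): 732900
  Less exemption 113000 → base 619900
  619900 × 10% = 61990

Regular income tax:
  312000 × 15% = 46800
  56000 × 26% = 14560
  66100 × 37% = 24457
  → 85817
  Less jobs credit 12000 → 73817

73817 > 61990, so the regular income tax governs.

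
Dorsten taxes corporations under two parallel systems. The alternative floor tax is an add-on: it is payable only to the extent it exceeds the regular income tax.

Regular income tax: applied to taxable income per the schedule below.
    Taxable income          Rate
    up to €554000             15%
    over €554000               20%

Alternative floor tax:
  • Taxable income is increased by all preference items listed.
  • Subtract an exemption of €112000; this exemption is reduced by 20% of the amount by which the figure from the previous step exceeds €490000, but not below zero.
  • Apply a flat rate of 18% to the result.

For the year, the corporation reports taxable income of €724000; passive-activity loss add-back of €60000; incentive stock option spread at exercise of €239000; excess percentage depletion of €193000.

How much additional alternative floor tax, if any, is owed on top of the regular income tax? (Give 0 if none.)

Alternative floor tax:
  Adjusted income: €724000 + €60000 + €239000 + €193000 = €1216000
  Exemption: 20% × (€1216000 − €490000) = €145200 ≥ €112000, so the exemption is fully phased out
  Base: €1216000 − €0 = €1216000
  €1216000 × 18% = €218880

Regular income tax:
  €554000 × 15% = €83100
  €170000 × 20% = €34000
  → €117100

Excess of alternative floor tax over regular income tax: €218880 − €117100 = €101780.

€101780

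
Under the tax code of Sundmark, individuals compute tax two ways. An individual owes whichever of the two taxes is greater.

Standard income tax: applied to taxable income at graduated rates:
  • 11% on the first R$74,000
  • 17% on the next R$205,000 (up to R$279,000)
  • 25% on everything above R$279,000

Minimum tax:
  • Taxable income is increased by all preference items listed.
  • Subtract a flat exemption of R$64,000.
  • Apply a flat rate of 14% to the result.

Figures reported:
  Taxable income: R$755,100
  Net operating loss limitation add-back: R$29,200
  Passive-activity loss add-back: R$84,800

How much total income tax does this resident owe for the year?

Standard income tax:
  R$74,000 × 11% = R$8,140
  R$205,000 × 17% = R$34,850
  R$476,100 × 25% = R$119,025
  → R$162,015

Minimum tax:
  Adjusted income: R$755,100 + R$29,200 + R$84,800 = R$869,100
  Less exemption R$64,000 → base R$805,100
  R$805,100 × 14% = R$112,714

R$162,015 > R$112,714, so the standard income tax governs.

R$162,015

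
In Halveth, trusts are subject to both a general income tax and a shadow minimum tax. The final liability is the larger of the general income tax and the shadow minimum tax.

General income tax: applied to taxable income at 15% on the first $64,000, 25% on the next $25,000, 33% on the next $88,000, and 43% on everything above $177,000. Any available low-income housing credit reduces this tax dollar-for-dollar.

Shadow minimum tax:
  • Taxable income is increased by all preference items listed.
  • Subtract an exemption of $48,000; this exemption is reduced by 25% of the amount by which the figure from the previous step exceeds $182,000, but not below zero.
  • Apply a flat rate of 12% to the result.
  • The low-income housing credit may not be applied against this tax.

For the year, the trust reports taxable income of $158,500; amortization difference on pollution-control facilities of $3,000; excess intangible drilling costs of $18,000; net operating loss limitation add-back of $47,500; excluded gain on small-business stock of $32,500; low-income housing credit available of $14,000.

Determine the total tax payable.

$27,705

Shadow minimum tax:
  Adjusted income: $158,500 + $3,000 + $18,000 + $47,500 + $32,500 = $259,500
  Exemption: $48,000 − 25% × ($259,500 − $182,000) = $48,000 − $19,375 = $28,625
  Base: $259,500 − $28,625 = $230,875
  $230,875 × 12% = $27,705

General income tax:
  $64,000 × 15% = $9,600
  $25,000 × 25% = $6,250
  $69,500 × 33% = $22,935
  → $38,785
  Less low-income housing credit $14,000 → $24,785

$27,705 > $24,785, so the shadow minimum tax is the binding amount.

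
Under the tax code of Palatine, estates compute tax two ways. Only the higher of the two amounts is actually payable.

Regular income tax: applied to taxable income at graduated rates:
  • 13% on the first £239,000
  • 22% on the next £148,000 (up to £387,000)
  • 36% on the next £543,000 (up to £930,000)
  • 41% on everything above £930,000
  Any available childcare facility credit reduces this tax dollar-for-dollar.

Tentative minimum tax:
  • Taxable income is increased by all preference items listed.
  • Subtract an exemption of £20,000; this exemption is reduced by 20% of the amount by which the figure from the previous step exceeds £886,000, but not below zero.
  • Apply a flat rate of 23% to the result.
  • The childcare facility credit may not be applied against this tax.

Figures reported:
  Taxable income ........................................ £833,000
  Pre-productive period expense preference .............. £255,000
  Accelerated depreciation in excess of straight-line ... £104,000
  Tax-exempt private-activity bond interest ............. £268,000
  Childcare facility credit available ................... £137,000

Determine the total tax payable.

Regular income tax:
  £239,000 × 13% = £31,070
  £148,000 × 22% = £32,560
  £446,000 × 36% = £160,560
  → £224,190
  Less childcare facility credit £137,000 → £87,190

Tentative minimum tax:
  Adjusted income: £833,000 + £255,000 + £104,000 + £268,000 = £1,460,000
  Exemption: 20% × (£1,460,000 − £886,000) = £114,800 ≥ £20,000, so the exemption is fully phased out
  Base: £1,460,000 − £0 = £1,460,000
  £1,460,000 × 23% = £335,800

£335,800 > £87,190, so the tentative minimum tax is the binding amount.

£335,800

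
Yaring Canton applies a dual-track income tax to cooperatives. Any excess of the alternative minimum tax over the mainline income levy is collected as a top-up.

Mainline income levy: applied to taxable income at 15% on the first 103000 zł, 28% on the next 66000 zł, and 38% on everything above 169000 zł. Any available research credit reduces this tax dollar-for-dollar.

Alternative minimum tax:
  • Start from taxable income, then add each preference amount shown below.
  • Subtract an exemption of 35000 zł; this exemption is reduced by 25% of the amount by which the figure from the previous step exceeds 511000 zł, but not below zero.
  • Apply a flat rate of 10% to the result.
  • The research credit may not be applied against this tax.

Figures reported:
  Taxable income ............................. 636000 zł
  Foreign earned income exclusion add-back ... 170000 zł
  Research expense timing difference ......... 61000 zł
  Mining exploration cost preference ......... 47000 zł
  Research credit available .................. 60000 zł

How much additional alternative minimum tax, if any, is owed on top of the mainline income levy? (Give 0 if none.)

0 zł

Mainline income levy:
  103000 zł × 15% = 15450 zł
  66000 zł × 28% = 18480 zł
  467000 zł × 38% = 177460 zł
  → 211390 zł
  Less research credit 60000 zł → 151390 zł

Alternative minimum tax:
  Adjusted income: 636000 zł + 170000 zł + 61000 zł + 47000 zł = 914000 zł
  Exemption: 25% × (914000 zł − 511000 zł) = 100750 zł ≥ 35000 zł, so the exemption is fully phased out
  Base: 914000 zł − 0 zł = 914000 zł
  914000 zł × 10% = 91400 zł

91400 zł ≤ 151390 zł, so no add-on is due.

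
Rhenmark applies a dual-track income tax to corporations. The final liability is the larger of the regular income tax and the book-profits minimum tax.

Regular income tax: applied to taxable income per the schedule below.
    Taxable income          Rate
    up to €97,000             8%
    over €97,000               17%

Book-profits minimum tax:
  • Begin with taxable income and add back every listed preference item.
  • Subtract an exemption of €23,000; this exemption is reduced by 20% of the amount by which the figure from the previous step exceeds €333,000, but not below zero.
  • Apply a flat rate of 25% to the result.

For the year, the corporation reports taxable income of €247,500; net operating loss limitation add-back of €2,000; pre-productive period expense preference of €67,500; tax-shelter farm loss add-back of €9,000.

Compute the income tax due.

Regular income tax:
  €97,000 × 8% = €7,760
  €150,500 × 17% = €25,585
  → €33,345

Book-profits minimum tax:
  Adjusted income: €247,500 + €2,000 + €67,500 + €9,000 = €326,000
  Exemption: €326,000 ≤ €333,000, so full €23,000 applies
  Base: €326,000 − €23,000 = €303,000
  €303,000 × 25% = €75,750

€75,750 > €33,345, so the book-profits minimum tax is the binding amount.

€75,750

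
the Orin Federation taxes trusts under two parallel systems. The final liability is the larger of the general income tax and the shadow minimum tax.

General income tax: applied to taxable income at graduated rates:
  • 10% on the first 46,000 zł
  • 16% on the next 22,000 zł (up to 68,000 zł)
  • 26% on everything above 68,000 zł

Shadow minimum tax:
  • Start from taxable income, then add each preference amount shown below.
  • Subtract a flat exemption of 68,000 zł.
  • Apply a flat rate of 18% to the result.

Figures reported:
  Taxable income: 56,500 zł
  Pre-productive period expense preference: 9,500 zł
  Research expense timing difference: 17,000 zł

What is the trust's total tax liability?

6,280 zł

Shadow minimum tax:
  Adjusted income: 56,500 zł + 9,500 zł + 17,000 zł = 83,000 zł
  Less exemption 68,000 zł → base 15,000 zł
  15,000 zł × 18% = 2,700 zł

General income tax:
  46,000 zł × 10% = 4,600 zł
  10,500 zł × 16% = 1,680 zł
  → 6,280 zł

6,280 zł > 2,700 zł, so the general income tax governs.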